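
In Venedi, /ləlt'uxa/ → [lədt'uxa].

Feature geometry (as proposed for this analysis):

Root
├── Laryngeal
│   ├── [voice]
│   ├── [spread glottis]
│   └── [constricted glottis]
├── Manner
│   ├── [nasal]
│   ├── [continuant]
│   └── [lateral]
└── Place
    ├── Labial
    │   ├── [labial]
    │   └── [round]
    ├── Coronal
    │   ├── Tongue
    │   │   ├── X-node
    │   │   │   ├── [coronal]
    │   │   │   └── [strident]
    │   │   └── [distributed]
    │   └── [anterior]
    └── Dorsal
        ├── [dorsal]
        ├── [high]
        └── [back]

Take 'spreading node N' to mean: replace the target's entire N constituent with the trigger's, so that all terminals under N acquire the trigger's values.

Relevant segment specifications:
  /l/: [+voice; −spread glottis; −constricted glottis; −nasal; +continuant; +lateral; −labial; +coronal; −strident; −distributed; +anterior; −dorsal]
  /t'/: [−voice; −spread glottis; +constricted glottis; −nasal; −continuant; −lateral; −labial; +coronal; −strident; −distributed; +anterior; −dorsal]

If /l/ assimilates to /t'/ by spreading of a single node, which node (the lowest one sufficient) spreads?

Feature comparison: [continuant], [lateral] differ between /l/ and [d]; the remaining terminals match.
The smallest constituent containing every changed terminal is Manner — each of its daughters lacks at least one of the affected features.
Spreading Manner from /t'/ overwrites each of those terminals with /t'/'s values, yielding exactly [d].
Since [voice], [constricted glottis] are preserved even though /t'/ disagrees there, no node above Manner spread.

Manner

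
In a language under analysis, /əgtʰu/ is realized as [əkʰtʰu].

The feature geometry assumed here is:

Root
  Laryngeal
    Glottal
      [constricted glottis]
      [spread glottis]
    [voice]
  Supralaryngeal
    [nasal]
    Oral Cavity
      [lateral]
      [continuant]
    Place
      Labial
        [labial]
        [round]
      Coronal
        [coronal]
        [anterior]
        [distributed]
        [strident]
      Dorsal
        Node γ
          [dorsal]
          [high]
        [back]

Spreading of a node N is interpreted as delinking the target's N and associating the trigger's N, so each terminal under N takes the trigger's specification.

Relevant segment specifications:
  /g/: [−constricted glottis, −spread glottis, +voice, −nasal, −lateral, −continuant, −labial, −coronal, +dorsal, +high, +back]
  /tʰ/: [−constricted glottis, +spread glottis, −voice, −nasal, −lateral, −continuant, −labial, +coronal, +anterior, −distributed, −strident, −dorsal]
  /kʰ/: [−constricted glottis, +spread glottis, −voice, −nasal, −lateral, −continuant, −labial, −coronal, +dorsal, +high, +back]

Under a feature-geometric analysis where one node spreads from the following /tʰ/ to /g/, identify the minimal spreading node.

Feature comparison: [voice], [spread glottis] differ between /g/ and [kʰ]; the remaining terminals match.
In this geometry the lowest node dominating all of them is Laryngeal: every daughter of Laryngeal dominates only a proper subset, so no lower node suffices.
Spreading Laryngeal from /tʰ/ overwrites each of those terminals with /tʰ/'s values, yielding exactly [kʰ].
[coronal], [dorsal] — on which /tʰ/ differs from /g/ — are unchanged, so Root cannot have spread; the constituent is no larger than Laryngeal.

Laryngeal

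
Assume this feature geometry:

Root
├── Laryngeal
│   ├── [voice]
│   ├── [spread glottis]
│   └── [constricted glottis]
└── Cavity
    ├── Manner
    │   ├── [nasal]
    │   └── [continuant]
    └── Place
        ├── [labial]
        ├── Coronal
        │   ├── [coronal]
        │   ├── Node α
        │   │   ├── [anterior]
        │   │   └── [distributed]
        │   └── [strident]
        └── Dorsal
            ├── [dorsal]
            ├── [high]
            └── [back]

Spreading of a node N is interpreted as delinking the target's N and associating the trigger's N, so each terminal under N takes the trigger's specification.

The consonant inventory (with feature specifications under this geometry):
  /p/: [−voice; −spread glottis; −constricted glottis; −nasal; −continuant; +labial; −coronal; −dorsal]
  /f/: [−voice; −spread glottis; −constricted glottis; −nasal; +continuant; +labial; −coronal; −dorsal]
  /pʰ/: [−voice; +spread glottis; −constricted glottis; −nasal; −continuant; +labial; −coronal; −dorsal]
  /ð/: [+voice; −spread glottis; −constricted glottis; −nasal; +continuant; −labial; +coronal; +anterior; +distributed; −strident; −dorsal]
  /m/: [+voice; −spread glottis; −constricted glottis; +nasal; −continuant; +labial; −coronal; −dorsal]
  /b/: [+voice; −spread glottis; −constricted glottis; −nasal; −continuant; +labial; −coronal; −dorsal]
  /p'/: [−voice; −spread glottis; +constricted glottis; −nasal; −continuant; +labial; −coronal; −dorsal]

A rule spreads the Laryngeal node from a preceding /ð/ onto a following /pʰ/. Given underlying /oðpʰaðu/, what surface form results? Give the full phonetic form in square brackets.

Laryngeal immediately or transitively dominates [voice], [spread glottis], [constricted glottis].
The target acquires /ð/'s values for everything under Laryngeal — [+voice], [−spread glottis], [−constricted glottis] — while keeping its own [nasal], [continuant], [labial], ….
This feature bundle is that of [b], so /oðpʰaðu/ surfaces as [oðbaðu].

[oðbaðu]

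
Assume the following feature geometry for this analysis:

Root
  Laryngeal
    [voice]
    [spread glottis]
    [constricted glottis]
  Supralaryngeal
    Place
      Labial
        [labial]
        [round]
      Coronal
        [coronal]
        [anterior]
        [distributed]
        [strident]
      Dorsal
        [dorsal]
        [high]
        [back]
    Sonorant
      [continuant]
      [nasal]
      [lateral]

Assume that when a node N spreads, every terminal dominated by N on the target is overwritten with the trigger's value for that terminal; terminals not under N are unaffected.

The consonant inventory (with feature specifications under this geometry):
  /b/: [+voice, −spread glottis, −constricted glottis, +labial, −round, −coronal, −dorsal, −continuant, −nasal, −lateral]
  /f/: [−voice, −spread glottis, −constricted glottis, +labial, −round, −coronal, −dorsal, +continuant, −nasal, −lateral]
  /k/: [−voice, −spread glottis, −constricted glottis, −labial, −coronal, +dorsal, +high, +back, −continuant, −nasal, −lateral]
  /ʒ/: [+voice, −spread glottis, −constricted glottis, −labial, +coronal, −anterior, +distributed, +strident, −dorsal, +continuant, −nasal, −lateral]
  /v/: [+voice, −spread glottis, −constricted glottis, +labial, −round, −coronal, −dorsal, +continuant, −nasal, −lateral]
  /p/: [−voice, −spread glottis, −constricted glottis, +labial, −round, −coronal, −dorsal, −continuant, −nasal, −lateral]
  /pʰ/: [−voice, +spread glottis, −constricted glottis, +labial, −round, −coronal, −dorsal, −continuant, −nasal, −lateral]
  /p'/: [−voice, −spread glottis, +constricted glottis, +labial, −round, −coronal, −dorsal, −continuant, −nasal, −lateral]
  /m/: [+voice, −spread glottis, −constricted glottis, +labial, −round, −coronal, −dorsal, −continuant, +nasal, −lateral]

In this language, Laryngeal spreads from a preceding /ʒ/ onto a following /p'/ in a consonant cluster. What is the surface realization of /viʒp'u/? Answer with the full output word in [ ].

[viʒbu]

Terminals under Laryngeal in this geometry: [voice], [spread glottis], [constricted glottis].
The target acquires /ʒ/'s values for everything under Laryngeal — [+voice], [−spread glottis], [−constricted glottis] — while keeping its own [labial], [round], [coronal], ….
The resulting bundle matches /b/ in the inventory; substituting it for /p'/ gives [viʒbu].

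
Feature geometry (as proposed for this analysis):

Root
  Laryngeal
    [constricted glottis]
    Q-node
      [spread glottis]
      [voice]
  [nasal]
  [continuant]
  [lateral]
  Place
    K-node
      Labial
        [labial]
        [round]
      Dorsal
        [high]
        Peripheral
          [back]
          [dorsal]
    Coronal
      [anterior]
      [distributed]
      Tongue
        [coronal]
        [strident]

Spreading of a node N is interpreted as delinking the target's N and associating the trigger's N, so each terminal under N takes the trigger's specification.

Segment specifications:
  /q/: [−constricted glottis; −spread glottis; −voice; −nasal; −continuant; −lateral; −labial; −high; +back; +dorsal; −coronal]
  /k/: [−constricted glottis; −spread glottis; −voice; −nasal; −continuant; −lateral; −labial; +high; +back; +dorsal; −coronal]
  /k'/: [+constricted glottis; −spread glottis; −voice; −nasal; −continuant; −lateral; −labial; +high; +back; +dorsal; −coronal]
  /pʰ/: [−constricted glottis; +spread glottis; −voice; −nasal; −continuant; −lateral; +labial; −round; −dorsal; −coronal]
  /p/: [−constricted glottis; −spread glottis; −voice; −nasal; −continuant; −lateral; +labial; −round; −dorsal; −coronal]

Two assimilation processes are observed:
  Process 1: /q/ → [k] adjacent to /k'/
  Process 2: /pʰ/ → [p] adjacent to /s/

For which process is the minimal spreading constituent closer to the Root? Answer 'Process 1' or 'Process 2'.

Process 1 alters [high]; the lowest dominating node is [high] (depth 4 from Root).
Process 2 alters [spread glottis]; the lowest dominating node is [spread glottis] (depth 3 from Root).
[spread glottis] (depth 3) sits above [high] (depth 4), making Process 2 the one with the higher spreading node.

Process 2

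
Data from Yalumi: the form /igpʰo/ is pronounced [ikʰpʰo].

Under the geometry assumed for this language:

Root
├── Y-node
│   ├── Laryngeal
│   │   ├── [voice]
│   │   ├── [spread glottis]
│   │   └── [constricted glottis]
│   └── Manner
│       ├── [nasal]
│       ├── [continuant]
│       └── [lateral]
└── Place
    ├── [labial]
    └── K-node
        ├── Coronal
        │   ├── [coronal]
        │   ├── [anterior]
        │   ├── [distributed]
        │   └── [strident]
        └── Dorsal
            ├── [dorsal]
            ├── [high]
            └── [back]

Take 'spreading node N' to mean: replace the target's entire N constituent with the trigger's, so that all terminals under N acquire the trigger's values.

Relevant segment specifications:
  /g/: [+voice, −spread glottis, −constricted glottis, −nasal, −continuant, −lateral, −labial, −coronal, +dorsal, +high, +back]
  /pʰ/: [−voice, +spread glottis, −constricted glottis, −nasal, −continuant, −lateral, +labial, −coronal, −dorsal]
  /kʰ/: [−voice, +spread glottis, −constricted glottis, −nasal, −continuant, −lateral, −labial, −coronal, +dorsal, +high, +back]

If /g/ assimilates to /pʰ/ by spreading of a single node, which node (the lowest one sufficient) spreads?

/g/ and [kʰ] differ in [voice], [spread glottis]; every other specified feature is identical.
The smallest constituent containing every changed terminal is Laryngeal — each of its daughters lacks at least one of the affected features.
Delinking /g/'s Laryngeal and associating /pʰ/'s Laryngeal gives precisely the feature bundle of [kʰ].
[labial], [dorsal] stay as in /g/ although /pʰ/ differs there, so no node dominating them spread; among the remaining candidates Laryngeal is the lowest that derives the output.

Laryngeal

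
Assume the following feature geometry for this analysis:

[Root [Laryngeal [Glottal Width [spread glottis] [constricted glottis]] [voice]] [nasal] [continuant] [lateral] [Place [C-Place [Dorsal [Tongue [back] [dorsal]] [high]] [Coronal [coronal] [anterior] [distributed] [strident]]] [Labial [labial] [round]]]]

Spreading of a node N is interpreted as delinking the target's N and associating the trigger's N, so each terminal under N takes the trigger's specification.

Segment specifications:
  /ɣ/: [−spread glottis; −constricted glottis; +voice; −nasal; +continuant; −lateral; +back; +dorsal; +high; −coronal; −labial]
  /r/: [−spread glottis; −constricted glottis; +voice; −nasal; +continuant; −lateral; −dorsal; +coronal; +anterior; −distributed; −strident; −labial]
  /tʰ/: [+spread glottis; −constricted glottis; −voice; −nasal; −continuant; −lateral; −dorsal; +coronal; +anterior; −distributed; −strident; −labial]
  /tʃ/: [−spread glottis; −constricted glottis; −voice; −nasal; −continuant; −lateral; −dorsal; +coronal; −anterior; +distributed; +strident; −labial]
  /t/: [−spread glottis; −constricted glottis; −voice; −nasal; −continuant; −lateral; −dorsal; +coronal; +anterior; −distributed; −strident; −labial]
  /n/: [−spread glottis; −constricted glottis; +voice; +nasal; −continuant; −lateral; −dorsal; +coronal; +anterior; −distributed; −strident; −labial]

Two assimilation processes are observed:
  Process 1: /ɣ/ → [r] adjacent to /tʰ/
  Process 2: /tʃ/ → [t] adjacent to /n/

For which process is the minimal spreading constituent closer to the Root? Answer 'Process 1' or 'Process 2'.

Process 1

Process 1 alters [coronal], [anterior], [distributed], [strident], [dorsal], [high], [back]; the lowest common ancestor is C-Place (depth 2 from Root).
Process 2 alters [anterior], [distributed], [strident]; the lowest common ancestor is Coronal (depth 3 from Root).
Depth 2 < depth 3; Process 1 involves the structurally higher constituent C-Place.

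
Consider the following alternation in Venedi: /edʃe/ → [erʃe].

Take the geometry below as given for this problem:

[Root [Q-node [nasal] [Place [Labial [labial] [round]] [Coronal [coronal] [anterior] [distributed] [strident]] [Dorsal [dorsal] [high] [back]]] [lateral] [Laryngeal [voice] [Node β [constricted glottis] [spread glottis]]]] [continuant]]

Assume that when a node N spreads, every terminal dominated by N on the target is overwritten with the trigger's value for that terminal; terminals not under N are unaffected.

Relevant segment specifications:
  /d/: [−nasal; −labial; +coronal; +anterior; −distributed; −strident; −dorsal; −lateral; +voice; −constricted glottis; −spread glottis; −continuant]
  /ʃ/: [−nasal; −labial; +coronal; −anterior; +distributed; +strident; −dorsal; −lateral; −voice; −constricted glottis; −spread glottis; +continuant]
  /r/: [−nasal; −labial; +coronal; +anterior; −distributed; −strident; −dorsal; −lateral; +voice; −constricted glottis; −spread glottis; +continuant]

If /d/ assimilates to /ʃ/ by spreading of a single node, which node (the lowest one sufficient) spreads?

[continuant]

Comparing /d/ with its surface form [r], the only feature that changes is [continuant].
Only a single terminal changes, and /ʃ/ supplies the new value, so [continuant] itself is the minimal spreading constituent.
Since [voice], [strident] are preserved even though /ʃ/ disagrees there, no node above [continuant] spread.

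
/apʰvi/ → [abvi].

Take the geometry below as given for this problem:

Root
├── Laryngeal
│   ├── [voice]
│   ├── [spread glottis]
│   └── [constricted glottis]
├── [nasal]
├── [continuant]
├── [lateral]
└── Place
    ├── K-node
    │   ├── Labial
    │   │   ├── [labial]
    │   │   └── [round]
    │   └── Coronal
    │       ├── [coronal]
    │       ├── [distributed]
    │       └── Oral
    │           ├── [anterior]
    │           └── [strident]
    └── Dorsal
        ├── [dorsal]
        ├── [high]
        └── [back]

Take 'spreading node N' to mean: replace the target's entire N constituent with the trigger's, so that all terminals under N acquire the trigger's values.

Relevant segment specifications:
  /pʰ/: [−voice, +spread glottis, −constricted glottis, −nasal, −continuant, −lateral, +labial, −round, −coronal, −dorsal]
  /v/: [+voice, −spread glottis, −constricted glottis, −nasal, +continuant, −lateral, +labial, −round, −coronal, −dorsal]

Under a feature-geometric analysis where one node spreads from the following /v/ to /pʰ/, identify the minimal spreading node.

Laryngeal

The alternation /pʰ/ → [b] changes [voice], [spread glottis] and nothing else.
In this geometry the lowest node dominating all of them is Laryngeal: every daughter of Laryngeal dominates only a proper subset, so no lower node suffices.
If Laryngeal spreads, every terminal under it takes /v/'s value, producing [b] as observed.
Since [continuant] is preserved even though /v/ disagrees there, no node above Laryngeal spread.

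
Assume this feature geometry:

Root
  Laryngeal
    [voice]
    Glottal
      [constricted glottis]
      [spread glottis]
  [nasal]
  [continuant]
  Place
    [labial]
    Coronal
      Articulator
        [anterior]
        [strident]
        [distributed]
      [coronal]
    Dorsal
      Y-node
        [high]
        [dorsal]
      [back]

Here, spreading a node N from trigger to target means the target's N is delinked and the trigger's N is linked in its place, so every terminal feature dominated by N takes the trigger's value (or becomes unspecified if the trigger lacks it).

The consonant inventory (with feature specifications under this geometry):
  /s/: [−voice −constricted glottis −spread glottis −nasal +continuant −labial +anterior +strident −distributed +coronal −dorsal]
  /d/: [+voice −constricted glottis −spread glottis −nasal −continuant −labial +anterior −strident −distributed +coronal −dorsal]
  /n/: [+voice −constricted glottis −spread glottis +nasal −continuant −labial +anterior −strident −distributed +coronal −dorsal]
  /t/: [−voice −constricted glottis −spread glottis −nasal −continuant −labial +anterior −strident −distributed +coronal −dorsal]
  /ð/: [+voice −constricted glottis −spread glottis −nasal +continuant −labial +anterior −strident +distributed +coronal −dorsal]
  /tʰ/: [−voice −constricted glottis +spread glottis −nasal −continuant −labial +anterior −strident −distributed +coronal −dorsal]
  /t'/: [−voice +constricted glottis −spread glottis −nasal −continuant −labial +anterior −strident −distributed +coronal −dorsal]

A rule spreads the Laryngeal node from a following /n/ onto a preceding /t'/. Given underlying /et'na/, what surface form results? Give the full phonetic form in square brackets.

[edna]

The Laryngeal node dominates the terminals [voice], [constricted glottis], [spread glottis].
After delinking /t'/'s Laryngeal and linking /n/'s, the affected terminals become [+voice], [−constricted glottis], [−spread glottis]; [nasal], [continuant], [labial], … (outside Laryngeal) are retained from /t'/.
This feature bundle is that of [d], so /et'na/ surfaces as [edna].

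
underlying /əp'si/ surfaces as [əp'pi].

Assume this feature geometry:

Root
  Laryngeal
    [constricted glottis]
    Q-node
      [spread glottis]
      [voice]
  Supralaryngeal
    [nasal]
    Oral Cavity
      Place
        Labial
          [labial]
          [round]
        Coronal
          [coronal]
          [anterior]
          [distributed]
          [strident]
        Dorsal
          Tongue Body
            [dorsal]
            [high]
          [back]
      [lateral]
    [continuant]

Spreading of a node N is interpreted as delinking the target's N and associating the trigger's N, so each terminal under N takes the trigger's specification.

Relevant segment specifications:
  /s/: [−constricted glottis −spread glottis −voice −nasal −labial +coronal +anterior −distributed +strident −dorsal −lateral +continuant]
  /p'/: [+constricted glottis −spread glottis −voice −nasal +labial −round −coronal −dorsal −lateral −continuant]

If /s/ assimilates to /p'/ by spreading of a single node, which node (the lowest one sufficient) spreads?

The alternation /s/ → [p] changes [continuant], [labial], [round], [coronal], [anterior], [distributed], [strident] and nothing else.
In this geometry the lowest node dominating all of them is Supralaryngeal: every daughter of Supralaryngeal dominates only a proper subset, so no lower node suffices.
Spreading Supralaryngeal from /p'/ overwrites each of those terminals with /p'/'s values, yielding exactly [p].
[constricted glottis] — on which /p'/ differs from /s/ — is unchanged, so Root cannot have spread; the constituent is no larger than Supralaryngeal.

Supralaryngeal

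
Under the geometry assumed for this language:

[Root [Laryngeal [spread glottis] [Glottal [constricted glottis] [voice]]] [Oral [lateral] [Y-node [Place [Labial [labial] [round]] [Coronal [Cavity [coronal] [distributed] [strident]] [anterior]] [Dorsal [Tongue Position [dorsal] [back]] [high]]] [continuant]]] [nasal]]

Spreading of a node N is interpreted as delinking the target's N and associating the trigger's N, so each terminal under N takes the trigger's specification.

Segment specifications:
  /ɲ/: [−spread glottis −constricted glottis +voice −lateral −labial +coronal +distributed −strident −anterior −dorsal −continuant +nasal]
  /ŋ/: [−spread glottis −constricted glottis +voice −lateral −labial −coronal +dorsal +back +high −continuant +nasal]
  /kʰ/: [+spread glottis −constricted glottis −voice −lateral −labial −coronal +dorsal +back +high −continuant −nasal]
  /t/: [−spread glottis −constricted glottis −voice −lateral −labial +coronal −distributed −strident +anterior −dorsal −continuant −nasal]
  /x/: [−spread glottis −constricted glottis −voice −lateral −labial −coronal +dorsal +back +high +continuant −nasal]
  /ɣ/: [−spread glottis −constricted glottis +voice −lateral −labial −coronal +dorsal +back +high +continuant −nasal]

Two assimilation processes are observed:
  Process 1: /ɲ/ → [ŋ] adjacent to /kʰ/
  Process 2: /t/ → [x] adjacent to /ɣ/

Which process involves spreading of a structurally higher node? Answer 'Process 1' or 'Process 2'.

Process 2

In Process 1, [coronal], [anterior], [distributed], [strident], [dorsal], [high], [back] change, so the minimal spreading node is Place at depth 3.
Process 2 alters [continuant], [coronal], [anterior], [distributed], [strident], [dorsal], [high], [back]; the lowest common ancestor is Y-node (depth 2 from Root).
Y-node is closer to Root than Place, so Process 2 spreads the higher node.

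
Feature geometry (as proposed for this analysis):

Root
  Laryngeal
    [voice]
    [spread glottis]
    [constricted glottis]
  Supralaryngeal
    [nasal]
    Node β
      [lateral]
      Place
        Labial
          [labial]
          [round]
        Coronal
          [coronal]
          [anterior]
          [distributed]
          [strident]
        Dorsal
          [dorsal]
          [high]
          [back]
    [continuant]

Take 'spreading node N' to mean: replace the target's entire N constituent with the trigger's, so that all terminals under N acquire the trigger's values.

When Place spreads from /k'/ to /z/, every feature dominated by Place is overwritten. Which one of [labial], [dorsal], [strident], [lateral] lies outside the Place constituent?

[lateral]

Place dominates exactly [labial], [round], [coronal], [anterior], [distributed], [strident], [dorsal], [high], [back].
[labial], [strident], [dorsal] all lie under Place, so they are overwritten when Place spreads.
But [lateral] is a dependent of Node β, outside Place; it is therefore untouched by the spreading.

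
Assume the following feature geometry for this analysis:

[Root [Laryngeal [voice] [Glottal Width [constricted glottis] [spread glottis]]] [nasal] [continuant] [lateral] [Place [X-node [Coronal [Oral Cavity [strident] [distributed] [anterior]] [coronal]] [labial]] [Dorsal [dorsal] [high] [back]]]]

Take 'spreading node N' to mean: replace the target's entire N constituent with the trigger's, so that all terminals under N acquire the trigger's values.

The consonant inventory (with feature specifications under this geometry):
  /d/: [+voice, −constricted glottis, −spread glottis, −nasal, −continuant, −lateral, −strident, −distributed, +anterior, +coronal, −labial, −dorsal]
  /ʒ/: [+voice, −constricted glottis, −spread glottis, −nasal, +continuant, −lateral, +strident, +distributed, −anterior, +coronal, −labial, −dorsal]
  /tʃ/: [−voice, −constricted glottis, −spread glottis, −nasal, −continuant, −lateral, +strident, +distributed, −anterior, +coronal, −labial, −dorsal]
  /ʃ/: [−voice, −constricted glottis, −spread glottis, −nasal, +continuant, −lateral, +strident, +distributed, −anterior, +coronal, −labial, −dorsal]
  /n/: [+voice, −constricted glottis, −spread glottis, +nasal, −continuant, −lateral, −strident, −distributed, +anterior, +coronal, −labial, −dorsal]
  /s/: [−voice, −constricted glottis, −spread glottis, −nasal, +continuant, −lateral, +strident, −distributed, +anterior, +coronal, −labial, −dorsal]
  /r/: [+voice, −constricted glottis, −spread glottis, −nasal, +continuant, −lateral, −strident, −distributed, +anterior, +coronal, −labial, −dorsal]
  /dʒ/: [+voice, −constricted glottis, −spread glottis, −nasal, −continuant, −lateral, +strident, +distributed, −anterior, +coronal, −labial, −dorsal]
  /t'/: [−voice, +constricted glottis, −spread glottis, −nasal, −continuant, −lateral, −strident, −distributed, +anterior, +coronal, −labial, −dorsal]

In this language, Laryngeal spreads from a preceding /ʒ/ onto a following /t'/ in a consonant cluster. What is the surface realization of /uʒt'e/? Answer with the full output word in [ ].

[uʒde]

Laryngeal immediately or transitively dominates [voice], [constricted glottis], [spread glottis].
The target acquires /ʒ/'s values for everything under Laryngeal — [+voice], [−constricted glottis], [−spread glottis] — while keeping its own [nasal], [continuant], [lateral], ….
Among the inventory, only /d/ has exactly this specification, giving the surface form [uʒde].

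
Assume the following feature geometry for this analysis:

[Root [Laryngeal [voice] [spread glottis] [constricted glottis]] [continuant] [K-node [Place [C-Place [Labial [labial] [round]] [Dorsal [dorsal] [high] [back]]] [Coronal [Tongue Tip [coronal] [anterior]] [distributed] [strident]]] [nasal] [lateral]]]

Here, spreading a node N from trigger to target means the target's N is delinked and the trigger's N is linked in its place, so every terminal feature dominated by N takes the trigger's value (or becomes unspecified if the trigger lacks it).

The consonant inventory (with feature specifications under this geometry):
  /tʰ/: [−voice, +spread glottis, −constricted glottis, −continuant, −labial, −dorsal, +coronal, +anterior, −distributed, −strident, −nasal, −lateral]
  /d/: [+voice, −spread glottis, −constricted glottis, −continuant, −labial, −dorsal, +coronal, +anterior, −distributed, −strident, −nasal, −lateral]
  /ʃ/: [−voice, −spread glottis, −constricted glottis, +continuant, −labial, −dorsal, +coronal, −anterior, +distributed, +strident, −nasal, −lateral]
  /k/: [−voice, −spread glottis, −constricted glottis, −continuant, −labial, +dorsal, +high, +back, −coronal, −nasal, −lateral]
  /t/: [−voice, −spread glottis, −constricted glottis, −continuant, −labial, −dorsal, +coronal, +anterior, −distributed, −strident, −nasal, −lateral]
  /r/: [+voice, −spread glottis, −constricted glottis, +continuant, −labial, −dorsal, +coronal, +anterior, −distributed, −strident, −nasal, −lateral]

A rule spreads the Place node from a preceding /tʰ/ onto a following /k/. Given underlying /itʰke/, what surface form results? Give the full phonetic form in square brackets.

Terminals under Place in this geometry: [labial], [round], [dorsal], [high], [back], [coronal], [anterior], [distributed], [strident].
The target acquires /tʰ/'s values for everything under Place — [−labial], [−dorsal], [+coronal], [+anterior], [−distributed], [−strident] — while keeping its own [voice], [spread glottis], [constricted glottis], ….
The resulting bundle matches /t/ in the inventory; substituting it for /k/ gives [itʰte].

[itʰte]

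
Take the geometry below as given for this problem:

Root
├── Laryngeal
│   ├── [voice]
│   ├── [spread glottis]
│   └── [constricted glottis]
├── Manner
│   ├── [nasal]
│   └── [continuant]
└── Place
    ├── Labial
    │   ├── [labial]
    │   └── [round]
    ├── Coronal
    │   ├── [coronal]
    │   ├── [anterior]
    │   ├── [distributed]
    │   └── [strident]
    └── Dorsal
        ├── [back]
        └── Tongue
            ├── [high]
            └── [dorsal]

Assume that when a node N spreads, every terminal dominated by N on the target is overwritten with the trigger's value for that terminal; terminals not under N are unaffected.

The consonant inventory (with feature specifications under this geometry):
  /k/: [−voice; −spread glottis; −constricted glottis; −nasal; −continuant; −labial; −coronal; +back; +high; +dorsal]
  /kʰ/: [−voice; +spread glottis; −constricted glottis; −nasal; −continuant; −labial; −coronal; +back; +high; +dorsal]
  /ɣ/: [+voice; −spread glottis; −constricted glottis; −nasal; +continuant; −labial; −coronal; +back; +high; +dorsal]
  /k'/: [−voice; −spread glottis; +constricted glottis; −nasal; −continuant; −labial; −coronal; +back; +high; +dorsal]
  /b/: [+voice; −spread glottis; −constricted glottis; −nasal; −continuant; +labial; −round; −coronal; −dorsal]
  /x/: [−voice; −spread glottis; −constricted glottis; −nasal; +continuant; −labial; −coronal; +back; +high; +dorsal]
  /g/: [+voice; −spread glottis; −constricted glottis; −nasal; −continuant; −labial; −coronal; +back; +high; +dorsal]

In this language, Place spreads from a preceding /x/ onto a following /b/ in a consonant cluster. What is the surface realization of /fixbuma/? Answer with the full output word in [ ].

The Place node dominates the terminals [labial], [round], [coronal], [anterior], [distributed], [strident], [back], [high], [dorsal].
Spreading Place from /x/ onto /b/ replaces those values with /x/'s: [−labial], [−coronal], [+back], [+high], [+dorsal]. Features outside Place ([voice], [spread glottis], [constricted glottis], …) stay as in /b/.
Among the inventory, only /g/ has exactly this specification, giving the surface form [fixguma].

[fixguma]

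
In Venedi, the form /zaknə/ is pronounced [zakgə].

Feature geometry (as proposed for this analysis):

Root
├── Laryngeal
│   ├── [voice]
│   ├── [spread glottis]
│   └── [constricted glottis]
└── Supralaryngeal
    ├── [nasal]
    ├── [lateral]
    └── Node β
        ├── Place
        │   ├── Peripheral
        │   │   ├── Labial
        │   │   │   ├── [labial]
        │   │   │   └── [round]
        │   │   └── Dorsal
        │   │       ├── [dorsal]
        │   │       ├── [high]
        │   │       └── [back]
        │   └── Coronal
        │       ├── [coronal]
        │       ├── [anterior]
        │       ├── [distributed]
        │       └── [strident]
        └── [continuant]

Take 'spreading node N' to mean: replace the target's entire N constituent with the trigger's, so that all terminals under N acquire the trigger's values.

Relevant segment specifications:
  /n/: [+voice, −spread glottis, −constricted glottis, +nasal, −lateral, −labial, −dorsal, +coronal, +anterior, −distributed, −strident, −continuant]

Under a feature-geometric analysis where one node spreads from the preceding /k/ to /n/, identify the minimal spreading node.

Feature comparison: [nasal], [coronal], [anterior], [distributed], [strident], [dorsal], [high], [back] differ between /n/ and [g]; the remaining terminals match.
The smallest constituent containing every changed terminal is Supralaryngeal — each of its daughters lacks at least one of the affected features.
Delinking /n/'s Supralaryngeal and associating /k/'s Supralaryngeal gives precisely the feature bundle of [g].
Since [voice] is preserved even though /k/ disagrees there, no node above Supralaryngeal spread.

Supralaryngeal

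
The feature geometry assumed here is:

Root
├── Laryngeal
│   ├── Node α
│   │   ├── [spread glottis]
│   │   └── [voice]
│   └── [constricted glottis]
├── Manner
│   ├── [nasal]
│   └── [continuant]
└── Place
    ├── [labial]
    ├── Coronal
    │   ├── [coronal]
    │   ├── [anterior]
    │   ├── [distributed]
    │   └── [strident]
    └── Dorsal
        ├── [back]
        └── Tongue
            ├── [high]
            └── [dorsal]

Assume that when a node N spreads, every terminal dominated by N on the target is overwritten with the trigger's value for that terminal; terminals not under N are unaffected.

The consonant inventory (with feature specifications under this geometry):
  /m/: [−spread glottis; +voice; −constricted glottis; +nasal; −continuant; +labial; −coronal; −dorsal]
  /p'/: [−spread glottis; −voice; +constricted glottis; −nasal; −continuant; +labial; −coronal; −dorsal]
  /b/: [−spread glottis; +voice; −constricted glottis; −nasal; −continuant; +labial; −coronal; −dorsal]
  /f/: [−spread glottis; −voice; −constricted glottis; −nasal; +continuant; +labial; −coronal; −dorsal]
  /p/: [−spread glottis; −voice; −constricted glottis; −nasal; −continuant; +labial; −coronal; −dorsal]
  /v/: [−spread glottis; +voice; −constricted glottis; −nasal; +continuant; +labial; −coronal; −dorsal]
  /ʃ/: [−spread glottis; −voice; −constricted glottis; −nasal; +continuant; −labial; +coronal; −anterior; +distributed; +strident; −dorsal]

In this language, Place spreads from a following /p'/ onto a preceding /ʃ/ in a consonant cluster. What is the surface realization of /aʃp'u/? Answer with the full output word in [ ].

[afp'u]

Terminals under Place in this geometry: [labial], [coronal], [anterior], [distributed], [strident], [back], [high], [dorsal].
Spreading Place from /p'/ onto /ʃ/ replaces those values with /p'/'s: [+labial], [−coronal], [−dorsal]. Features outside Place ([spread glottis], [voice], [constricted glottis], …) stay as in /ʃ/.
The resulting bundle matches /f/ in the inventory; substituting it for /ʃ/ gives [afp'u].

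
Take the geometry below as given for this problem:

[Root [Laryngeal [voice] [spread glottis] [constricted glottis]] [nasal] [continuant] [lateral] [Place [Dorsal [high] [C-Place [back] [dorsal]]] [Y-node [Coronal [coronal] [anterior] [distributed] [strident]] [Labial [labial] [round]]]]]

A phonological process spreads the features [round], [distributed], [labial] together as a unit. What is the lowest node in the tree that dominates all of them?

Y-node

[round]: Root → Place → Y-node → Labial → [round].
[distributed]: Root → Place → Y-node → Coronal → [distributed].
[labial]: Root → Place → Y-node → Labial → [labial].
The listed terminals split across distinct daughters of Y-node, so Y-node itself is the smallest node containing them all.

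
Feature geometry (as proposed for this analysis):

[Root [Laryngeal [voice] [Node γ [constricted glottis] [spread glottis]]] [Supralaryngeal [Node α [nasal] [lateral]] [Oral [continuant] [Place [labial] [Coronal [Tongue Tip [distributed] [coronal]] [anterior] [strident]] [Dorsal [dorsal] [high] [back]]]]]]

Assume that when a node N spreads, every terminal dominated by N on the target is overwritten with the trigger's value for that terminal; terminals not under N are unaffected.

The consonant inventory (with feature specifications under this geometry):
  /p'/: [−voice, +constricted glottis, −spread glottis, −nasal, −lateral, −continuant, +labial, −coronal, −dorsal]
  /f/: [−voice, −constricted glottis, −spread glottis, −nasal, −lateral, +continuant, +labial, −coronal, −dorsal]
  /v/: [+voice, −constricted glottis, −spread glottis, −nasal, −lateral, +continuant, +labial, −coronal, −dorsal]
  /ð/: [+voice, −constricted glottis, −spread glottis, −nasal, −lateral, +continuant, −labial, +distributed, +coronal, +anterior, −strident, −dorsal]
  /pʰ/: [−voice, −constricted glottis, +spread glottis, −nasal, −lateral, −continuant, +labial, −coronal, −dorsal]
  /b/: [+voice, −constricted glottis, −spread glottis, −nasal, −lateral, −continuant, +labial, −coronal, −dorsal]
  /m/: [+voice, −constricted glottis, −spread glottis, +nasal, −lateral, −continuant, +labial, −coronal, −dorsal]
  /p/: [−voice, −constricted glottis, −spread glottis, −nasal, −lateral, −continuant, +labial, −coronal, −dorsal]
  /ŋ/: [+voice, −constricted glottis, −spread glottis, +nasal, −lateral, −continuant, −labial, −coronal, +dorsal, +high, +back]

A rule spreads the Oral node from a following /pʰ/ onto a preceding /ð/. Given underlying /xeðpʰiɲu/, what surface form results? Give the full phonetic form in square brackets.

[xebpʰiɲu]

Oral immediately or transitively dominates [continuant], [labial], [distributed], [coronal], [anterior], [strident], [dorsal], [high], [back].
Spreading Oral from /pʰ/ onto /ð/ replaces those values with /pʰ/'s: [−continuant], [+labial], [−coronal], [−dorsal]. Features outside Oral ([voice], [constricted glottis], [spread glottis], …) stay as in /ð/.
This feature bundle is that of [b], so /xeðpʰiɲu/ surfaces as [xebpʰiɲu].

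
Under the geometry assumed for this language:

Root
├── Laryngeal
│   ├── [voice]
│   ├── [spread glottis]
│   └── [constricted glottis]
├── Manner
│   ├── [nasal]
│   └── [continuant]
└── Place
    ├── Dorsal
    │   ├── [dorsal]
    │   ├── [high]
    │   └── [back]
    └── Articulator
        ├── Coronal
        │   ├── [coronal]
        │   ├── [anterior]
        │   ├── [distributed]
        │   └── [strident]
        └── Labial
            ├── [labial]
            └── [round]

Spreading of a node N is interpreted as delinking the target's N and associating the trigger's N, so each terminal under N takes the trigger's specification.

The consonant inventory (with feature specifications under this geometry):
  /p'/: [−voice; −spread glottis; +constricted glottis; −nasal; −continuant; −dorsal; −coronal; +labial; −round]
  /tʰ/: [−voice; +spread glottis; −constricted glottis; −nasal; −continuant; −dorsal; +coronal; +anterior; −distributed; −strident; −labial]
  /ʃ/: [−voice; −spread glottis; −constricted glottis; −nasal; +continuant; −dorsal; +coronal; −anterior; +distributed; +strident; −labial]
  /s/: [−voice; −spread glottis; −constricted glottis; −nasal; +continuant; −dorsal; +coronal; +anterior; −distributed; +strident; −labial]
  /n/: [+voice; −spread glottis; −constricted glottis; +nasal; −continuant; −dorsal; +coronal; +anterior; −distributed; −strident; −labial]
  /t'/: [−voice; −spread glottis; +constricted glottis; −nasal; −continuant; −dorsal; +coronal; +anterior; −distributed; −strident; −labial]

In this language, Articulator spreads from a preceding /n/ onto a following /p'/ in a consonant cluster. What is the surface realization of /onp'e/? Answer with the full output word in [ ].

The Articulator node dominates the terminals [coronal], [anterior], [distributed], [strident], [labial], [round].
The target acquires /n/'s values for everything under Articulator — [+coronal], [+anterior], [−distributed], [−strident], [−labial] — while keeping its own [voice], [spread glottis], [constricted glottis], ….
The resulting bundle matches /t'/ in the inventory; substituting it for /p'/ gives [ont'e].

[ont'e]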